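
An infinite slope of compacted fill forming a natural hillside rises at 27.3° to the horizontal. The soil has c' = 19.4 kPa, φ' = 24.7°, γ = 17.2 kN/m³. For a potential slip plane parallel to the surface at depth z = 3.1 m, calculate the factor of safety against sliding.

For an infinite slope with a slip plane parallel to the surface (no pore pressure): FS = [c' + γz cos²β tanφ'] / [γz sinβ cosβ].
γz = 17.2·3.1 = 53.32 kN/m²
Numerator = 19.4 + 53.32·cos²27.3°·tan24.7° = 19.4 + 53.32·0.7896·0.4599 = 38.766 kPa
Denominator = 53.32·sin27.3°·cos27.3° = 53.32·0.4586·0.8886 = 21.731 kPa
FS = 38.766 / 21.731 = 1.784

FS = 1.78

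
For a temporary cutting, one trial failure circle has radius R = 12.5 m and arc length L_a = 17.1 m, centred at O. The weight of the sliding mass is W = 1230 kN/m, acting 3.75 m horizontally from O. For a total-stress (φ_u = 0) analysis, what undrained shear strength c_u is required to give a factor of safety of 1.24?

FS = c_u·L_a·R / (W·d), so c_u = FS·W·d / (L_a·R).
c_u = 1.24·1230·3.75 / (17.10·12.5) = 5719.5 / 213.75 = 26.76 kPa

c_u = 26.8 kPa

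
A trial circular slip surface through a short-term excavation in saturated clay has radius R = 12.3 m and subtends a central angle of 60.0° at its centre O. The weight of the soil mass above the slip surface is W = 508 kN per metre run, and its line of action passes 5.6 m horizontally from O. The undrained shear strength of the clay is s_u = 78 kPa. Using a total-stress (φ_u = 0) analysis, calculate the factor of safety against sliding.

Taking moments about the centre O, the resisting moment is provided by the undrained shear strength acting along the arc:
Arc length L_a = R·θ = 12.3·(60.0°·π/180) = 12.3·1.0472 = 12.88 m
M_R = s_u·L_a·R = 78·12.88·12.3 = 12357.6 kN·m/m
M_D = W·d = 508·5.6 = 2844.8 kN·m/m
FS = M_R / M_D = 12357.6 / 2844.8 = 4.344

FS = 4.34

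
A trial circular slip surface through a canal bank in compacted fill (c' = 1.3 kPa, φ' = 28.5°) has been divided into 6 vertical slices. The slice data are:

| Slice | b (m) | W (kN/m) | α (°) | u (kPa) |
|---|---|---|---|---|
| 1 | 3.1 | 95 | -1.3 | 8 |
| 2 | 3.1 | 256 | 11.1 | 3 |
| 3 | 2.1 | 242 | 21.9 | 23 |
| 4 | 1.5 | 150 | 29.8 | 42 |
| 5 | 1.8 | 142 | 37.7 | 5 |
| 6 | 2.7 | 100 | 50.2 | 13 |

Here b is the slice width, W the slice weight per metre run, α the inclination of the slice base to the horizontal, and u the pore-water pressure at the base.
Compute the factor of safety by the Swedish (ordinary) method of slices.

Ordinary method of slices: FS = Σ[c'·Δl_i + (W_i cosα_i − u_i·Δl_i)·tanφ'] / Σ W_i sinα_i, with Δl_i = b_i / cosα_i.
Slice 1: Δl = 3.1/cos(-1.3°) = 3.101 m; N'_1 = 95·cos(-1.3°) − 8·3.101 = 70.2; c'Δl = 4.03; W sinα = -2.2
Slice 2: Δl = 3.1/cos11.1° = 3.159 m; N'_2 = 256·cos11.1° − 3·3.159 = 241.7; c'Δl = 4.11; W sinα = 49.3
Slice 3: Δl = 2.1/cos21.9° = 2.263 m; N'_3 = 242·cos21.9° − 23·2.263 = 172.5; c'Δl = 2.94; W sinα = 90.3
Slice 4: Δl = 1.5/cos29.8° = 1.729 m; N'_4 = 150·cos29.8° − 42·1.729 = 57.6; c'Δl = 2.25; W sinα = 74.5
Slice 5: Δl = 1.8/cos37.7° = 2.275 m; N'_5 = 142·cos37.7° − 5·2.275 = 101.0; c'Δl = 2.96; W sinα = 86.8
Slice 6: Δl = 2.7/cos50.2° = 4.218 m; N'_6 = 100·cos50.2° − 13·4.218 = 9.2; c'Δl = 5.48; W sinα = 76.8
Σc'Δl = 21.8 kN/m; ΣN' = 652.1 kN/m; ΣW sinα = 375.6 kN/m
Resisting = 21.8 + 652.1·tan28.5° = 21.8 + 354.1 = 375.8 kN/m
FS = 375.8 / 375.6 = 1.001

FS = 1.00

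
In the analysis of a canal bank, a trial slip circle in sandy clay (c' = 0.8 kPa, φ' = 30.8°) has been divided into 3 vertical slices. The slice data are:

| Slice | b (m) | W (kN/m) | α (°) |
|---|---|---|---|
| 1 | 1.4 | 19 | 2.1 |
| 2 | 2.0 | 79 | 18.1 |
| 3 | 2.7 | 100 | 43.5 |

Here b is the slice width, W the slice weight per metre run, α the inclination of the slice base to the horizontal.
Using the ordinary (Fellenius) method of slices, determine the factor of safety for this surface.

FS = 1.12

Ordinary method of slices: FS = Σ[c'·Δl_i + (W_i cosα_i)·tanφ'] / Σ W_i sinα_i, with Δl_i = b_i / cosα_i.
Slice 1: Δl = 1.4/cos2.1° = 1.401 m; N'_1 = 19·cos2.1° = 19.0; c'Δl = 1.12; W sinα = 0.7
Slice 2: Δl = 2.0/cos18.1° = 2.104 m; N'_2 = 79·cos18.1° = 75.1; c'Δl = 1.68; W sinα = 24.5
Slice 3: Δl = 2.7/cos43.5° = 3.722 m; N'_3 = 100·cos43.5° = 72.5; c'Δl = 2.98; W sinα = 68.8
Σc'Δl = 5.8 kN/m; ΣN' = 166.6 kN/m; ΣW sinα = 94.1 kN/m
Resisting = 5.8 + 166.6·tan30.8° = 5.8 + 99.3 = 105.1 kN/m
FS = 105.1 / 94.1 = 1.117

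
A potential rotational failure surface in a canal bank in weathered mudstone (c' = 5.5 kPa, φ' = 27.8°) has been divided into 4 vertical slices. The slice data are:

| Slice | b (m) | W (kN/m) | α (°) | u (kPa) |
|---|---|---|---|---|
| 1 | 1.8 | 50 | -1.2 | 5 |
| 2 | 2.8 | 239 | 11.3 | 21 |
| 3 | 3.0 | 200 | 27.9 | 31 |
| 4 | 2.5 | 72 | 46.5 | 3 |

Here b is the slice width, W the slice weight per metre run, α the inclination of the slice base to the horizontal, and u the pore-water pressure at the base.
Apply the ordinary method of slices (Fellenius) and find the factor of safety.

Ordinary method of slices: FS = Σ[c'·Δl_i + (W_i cosα_i − u_i·Δl_i)·tanφ'] / Σ W_i sinα_i, with Δl_i = b_i / cosα_i.
Slice 1: Δl = 1.8/cos(-1.2°) = 1.800 m; N'_1 = 50·cos(-1.2°) − 5·1.800 = 41.0; c'Δl = 9.90; W sinα = -1.0
Slice 2: Δl = 2.8/cos11.3° = 2.855 m; N'_2 = 239·cos11.3° − 21·2.855 = 174.4; c'Δl = 15.70; W sinα = 46.8
Slice 3: Δl = 3.0/cos27.9° = 3.395 m; N'_3 = 200·cos27.9° − 31·3.395 = 71.5; c'Δl = 18.67; W sinα = 93.6
Slice 4: Δl = 2.5/cos46.5° = 3.632 m; N'_4 = 72·cos46.5° − 3·3.632 = 38.7; c'Δl = 19.98; W sinα = 52.2
Σc'Δl = 64.3 kN/m; ΣN' = 325.6 kN/m; ΣW sinα = 191.6 kN/m
Resisting = 64.3 + 325.6·tan27.8° = 64.3 + 171.7 = 235.9 kN/m
FS = 235.9 / 191.6 = 1.231

FS = 1.23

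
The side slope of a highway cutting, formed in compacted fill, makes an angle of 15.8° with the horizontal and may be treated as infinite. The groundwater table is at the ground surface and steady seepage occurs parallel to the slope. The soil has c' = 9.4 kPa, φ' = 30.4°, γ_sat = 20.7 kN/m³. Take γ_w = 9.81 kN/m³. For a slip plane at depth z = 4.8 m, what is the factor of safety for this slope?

With seepage parallel to the slope and the water table at the surface, the effective normal stress on the slip plane uses the buoyant unit weight γ' = γ_sat − γ_w while the driving shear stress uses γ_sat:
FS = [c' + γ' z cos²β tanφ'] / [γ_sat z sinβ cosβ]
γ' = 20.7 − 9.81 = 10.89 kN/m³
Numerator = 9.4 + 10.89·4.8·cos²15.8°·tan30.4° = 9.4 + 10.89·4.8·0.9259·0.5867 = 37.794 kPa
Denominator = 20.7·4.8·sin15.8°·cos15.8° = 20.7·4.8·0.2723·0.9622 = 26.032 kPa
FS = 37.794 / 26.032 = 1.452

FS = 1.45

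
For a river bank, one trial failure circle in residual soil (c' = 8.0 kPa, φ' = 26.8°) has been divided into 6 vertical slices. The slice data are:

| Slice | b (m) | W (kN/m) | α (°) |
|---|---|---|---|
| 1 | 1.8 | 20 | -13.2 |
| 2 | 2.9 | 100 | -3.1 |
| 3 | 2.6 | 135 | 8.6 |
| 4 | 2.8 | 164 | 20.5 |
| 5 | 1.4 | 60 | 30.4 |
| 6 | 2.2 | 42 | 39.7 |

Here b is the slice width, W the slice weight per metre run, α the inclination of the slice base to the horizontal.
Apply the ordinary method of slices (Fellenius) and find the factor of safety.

Ordinary method of slices: FS = Σ[c'·Δl_i + (W_i cosα_i)·tanφ'] / Σ W_i sinα_i, with Δl_i = b_i / cosα_i.
Slice 1: Δl = 1.8/cos(-13.2°) = 1.849 m; N'_1 = 20·cos(-13.2°) = 19.5; c'Δl = 14.79; W sinα = -4.6
Slice 2: Δl = 2.9/cos(-3.1°) = 2.904 m; N'_2 = 100·cos(-3.1°) = 99.9; c'Δl = 23.23; W sinα = -5.4
Slice 3: Δl = 2.6/cos8.6° = 2.630 m; N'_3 = 135·cos8.6° = 133.5; c'Δl = 21.04; W sinα = 20.2
Slice 4: Δl = 2.8/cos20.5° = 2.989 m; N'_4 = 164·cos20.5° = 153.6; c'Δl = 23.91; W sinα = 57.4
Slice 5: Δl = 1.4/cos30.4° = 1.623 m; N'_5 = 60·cos30.4° = 51.8; c'Δl = 12.99; W sinα = 30.4
Slice 6: Δl = 2.2/cos39.7° = 2.859 m; N'_6 = 42·cos39.7° = 32.3; c'Δl = 22.87; W sinα = 26.8
Σc'Δl = 118.8 kN/m; ΣN' = 490.5 kN/m; ΣW sinα = 124.8 kN/m
Resisting = 118.8 + 490.5·tan26.8° = 118.8 + 247.8 = 366.6 kN/m
FS = 366.6 / 124.8 = 2.937

FS = 2.94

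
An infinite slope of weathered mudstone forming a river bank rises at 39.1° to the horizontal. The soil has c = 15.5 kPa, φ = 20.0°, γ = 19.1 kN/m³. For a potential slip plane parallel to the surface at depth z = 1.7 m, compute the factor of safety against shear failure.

FS = 1.42

For an infinite slope with a slip plane parallel to the surface (no pore pressure): FS = [c + γz cos²β tanφ] / [γz sinβ cosβ].
γz = 19.1·1.7 = 32.47 kN/m²
Numerator = 15.5 + 32.47·cos²39.1°·tan20.0° = 15.5 + 32.47·0.6022·0.3640 = 22.617 kPa
Denominator = 32.47·sin39.1°·cos39.1° = 32.47·0.6307·0.7760 = 15.892 kPa
FS = 22.617 / 15.892 = 1.423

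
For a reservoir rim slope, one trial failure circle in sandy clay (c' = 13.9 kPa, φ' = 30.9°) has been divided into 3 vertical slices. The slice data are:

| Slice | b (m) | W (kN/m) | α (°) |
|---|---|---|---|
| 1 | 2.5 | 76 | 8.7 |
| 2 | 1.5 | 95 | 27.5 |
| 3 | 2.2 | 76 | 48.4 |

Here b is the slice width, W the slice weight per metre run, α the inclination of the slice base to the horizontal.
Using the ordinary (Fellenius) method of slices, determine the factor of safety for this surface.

Ordinary method of slices: FS = Σ[c'·Δl_i + (W_i cosα_i)·tanφ'] / Σ W_i sinα_i, with Δl_i = b_i / cosα_i.
Slice 1: Δl = 2.5/cos8.7° = 2.529 m; N'_1 = 76·cos8.7° = 75.1; c'Δl = 35.15; W sinα = 11.5
Slice 2: Δl = 1.5/cos27.5° = 1.691 m; N'_2 = 95·cos27.5° = 84.3; c'Δl = 23.51; W sinα = 43.9
Slice 3: Δl = 2.2/cos48.4° = 3.314 m; N'_3 = 76·cos48.4° = 50.5; c'Δl = 46.06; W sinα = 56.8
Σc'Δl = 104.7 kN/m; ΣN' = 209.8 kN/m; ΣW sinα = 112.2 kN/m
Resisting = 104.7 + 209.8·tan30.9° = 104.7 + 125.6 = 230.3 kN/m
FS = 230.3 / 112.2 = 2.053

FS = 2.05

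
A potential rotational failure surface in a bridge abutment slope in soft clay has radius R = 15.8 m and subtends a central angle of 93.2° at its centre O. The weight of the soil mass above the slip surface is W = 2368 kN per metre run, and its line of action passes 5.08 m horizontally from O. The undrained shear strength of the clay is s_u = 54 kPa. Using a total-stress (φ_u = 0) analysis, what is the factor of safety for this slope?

Taking moments about the centre O, the resisting moment is provided by the undrained shear strength acting along the arc:
Arc length L_a = R·θ = 15.8·(93.2°·π/180) = 15.8·1.6266 = 25.70 m
M_R = s_u·L_a·R = 54·25.70·15.8 = 21928.1 kN·m/m
M_D = W·d = 2368·5.08 = 12029.4 kN·m/m
FS = M_R / M_D = 21928.1 / 12029.4 = 1.823

FS = 1.82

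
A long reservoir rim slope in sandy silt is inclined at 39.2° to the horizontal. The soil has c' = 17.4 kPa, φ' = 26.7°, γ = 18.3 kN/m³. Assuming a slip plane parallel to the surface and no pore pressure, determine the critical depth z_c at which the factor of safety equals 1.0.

z_c = 5.06 m

Setting FS = 1.00 in FS = [c' + γz cos²β tanφ'] / [γz sinβ cosβ] and solving for z:
z = c' / [γ cosβ (FS·sinβ − cosβ·tanφ')]
  = 17.4 / [18.3·cos39.2°·(1.00·sin39.2° − cos39.2°·tan26.7°)]
  = 17.4 / [18.3·0.7749·(1.00·0.6320 − 0.7749·0.5029)]
  = 17.4 / 3.4358 = 5.064 m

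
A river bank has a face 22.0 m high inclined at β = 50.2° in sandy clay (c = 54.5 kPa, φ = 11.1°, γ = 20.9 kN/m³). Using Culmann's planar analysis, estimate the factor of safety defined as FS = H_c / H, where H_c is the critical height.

FS = 1.60

H_c = (4c/γ) · sinβ cosφ / [1 − cos(β − φ)]
    = (4·54.5/20.9) · sin50.2°·cos11.1° / [1 − cos39.1°]
    = 10.431 · 0.7539 / 0.2240 = 35.11 m
FS = H_c / H = 35.11 / 22.0 = 1.596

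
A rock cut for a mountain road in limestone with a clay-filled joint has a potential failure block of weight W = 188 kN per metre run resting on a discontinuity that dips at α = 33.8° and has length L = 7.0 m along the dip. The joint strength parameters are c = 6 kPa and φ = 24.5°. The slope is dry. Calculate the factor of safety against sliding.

Resolving the block weight along and normal to the plane and applying the Mohr–Coulomb strength on the joint:
N' = W cosα = 188·cos33.8° = 156.2 kN/m
Driving force T = W sinα = 188·sin33.8° = 104.6 kN/m
Resisting force R = c·L + N'·tanφ = 6·7.0 + 156.2·tan24.5° = 42.0 + 71.2 = 113.2 kN/m
FS = R / T = 113.2 / 104.6 = 1.082

FS = 1.08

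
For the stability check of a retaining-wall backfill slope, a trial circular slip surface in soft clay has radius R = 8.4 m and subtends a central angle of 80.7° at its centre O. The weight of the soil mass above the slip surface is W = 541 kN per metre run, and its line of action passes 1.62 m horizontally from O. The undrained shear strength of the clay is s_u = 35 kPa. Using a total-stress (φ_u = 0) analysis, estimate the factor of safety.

FS = 3.97

Taking moments about the centre O, the resisting moment is provided by the undrained shear strength acting along the arc:
Arc length L_a = R·θ = 8.4·(80.7°·π/180) = 8.4·1.4085 = 11.83 m
M_R = s_u·L_a·R = 35·11.83·8.4 = 3478.4 kN·m/m
M_D = W·d = 541·1.62 = 876.4 kN·m/m
FS = M_R / M_D = 3478.4 / 876.4 = 3.969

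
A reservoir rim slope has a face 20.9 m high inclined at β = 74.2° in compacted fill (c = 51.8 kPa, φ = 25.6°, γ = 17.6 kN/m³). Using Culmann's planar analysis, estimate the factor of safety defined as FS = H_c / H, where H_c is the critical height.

H_c = (4c/γ) · sinβ cosφ / [1 − cos(β − φ)]
    = (4·51.8/17.6) · sin74.2°·cos25.6° / [1 − cos48.6°]
    = 11.773 · 0.8678 / 0.3387 = 30.16 m
FS = H_c / H = 30.16 / 20.9 = 1.443

FS = 1.44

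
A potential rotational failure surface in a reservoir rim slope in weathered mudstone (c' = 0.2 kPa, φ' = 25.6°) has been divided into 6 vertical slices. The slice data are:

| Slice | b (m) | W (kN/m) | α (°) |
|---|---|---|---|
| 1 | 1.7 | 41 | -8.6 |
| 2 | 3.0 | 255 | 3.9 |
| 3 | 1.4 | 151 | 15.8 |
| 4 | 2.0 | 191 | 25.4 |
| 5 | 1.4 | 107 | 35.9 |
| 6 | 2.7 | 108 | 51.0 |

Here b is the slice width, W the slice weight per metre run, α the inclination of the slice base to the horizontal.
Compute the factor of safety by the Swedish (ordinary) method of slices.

FS = 1.32

Ordinary method of slices: FS = Σ[c'·Δl_i + (W_i cosα_i)·tanφ'] / Σ W_i sinα_i, with Δl_i = b_i / cosα_i.
Slice 1: Δl = 1.7/cos(-8.6°) = 1.719 m; N'_1 = 41·cos(-8.6°) = 40.5; c'Δl = 0.34; W sinα = -6.1
Slice 2: Δl = 3.0/cos3.9° = 3.007 m; N'_2 = 255·cos3.9° = 254.4; c'Δl = 0.60; W sinα = 17.3
Slice 3: Δl = 1.4/cos15.8° = 1.455 m; N'_3 = 151·cos15.8° = 145.3; c'Δl = 0.29; W sinα = 41.1
Slice 4: Δl = 2.0/cos25.4° = 2.214 m; N'_4 = 191·cos25.4° = 172.5; c'Δl = 0.44; W sinα = 81.9
Slice 5: Δl = 1.4/cos35.9° = 1.728 m; N'_5 = 107·cos35.9° = 86.7; c'Δl = 0.35; W sinα = 62.7
Slice 6: Δl = 2.7/cos51.0° = 4.290 m; N'_6 = 108·cos51.0° = 68.0; c'Δl = 0.86; W sinα = 83.9
Σc'Δl = 2.9 kN/m; ΣN' = 767.4 kN/m; ΣW sinα = 280.9 kN/m
Resisting = 2.9 + 767.4·tan25.6° = 2.9 + 367.7 = 370.6 kN/m
FS = 370.6 / 280.9 = 1.319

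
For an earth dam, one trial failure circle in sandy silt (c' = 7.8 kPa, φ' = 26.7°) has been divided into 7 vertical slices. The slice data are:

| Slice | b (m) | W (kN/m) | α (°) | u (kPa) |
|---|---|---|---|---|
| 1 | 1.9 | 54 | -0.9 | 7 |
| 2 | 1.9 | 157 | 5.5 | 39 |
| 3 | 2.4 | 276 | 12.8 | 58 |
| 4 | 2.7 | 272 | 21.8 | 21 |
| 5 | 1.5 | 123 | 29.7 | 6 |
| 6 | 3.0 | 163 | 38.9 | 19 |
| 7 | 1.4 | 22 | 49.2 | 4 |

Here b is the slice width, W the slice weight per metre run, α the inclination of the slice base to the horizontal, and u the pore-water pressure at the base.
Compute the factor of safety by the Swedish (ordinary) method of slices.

Ordinary method of slices: FS = Σ[c'·Δl_i + (W_i cosα_i − u_i·Δl_i)·tanφ'] / Σ W_i sinα_i, with Δl_i = b_i / cosα_i.
Slice 1: Δl = 1.9/cos(-0.9°) = 1.900 m; N'_1 = 54·cos(-0.9°) − 7·1.900 = 40.7; c'Δl = 14.82; W sinα = -0.8
Slice 2: Δl = 1.9/cos5.5° = 1.909 m; N'_2 = 157·cos5.5° − 39·1.909 = 81.8; c'Δl = 14.89; W sinα = 15.0
Slice 3: Δl = 2.4/cos12.8° = 2.461 m; N'_3 = 276·cos12.8° − 58·2.461 = 126.4; c'Δl = 19.20; W sinα = 61.1
Slice 4: Δl = 2.7/cos21.8° = 2.908 m; N'_4 = 272·cos21.8° − 21·2.908 = 191.5; c'Δl = 22.68; W sinα = 101.0
Slice 5: Δl = 1.5/cos29.7° = 1.727 m; N'_5 = 123·cos29.7° − 6·1.727 = 96.5; c'Δl = 13.47; W sinα = 60.9
Slice 6: Δl = 3.0/cos38.9° = 3.855 m; N'_6 = 163·cos38.9° − 19·3.855 = 53.6; c'Δl = 30.07; W sinα = 102.4
Slice 7: Δl = 1.4/cos49.2° = 2.143 m; N'_7 = 22·cos49.2° − 4·2.143 = 5.8; c'Δl = 16.71; W sinα = 16.7
Σc'Δl = 131.8 kN/m; ΣN' = 596.3 kN/m; ΣW sinα = 356.3 kN/m
Resisting = 131.8 + 596.3·tan26.7° = 131.8 + 299.9 = 431.7 kN/m
FS = 431.7 / 356.3 = 1.212

FS = 1.21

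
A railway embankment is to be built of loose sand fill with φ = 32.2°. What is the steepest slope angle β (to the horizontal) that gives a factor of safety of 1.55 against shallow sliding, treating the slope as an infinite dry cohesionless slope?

β = 22.1°

For an infinite dry cohesionless slope FS = tanφ/tanβ, so tanβ = tanφ / FS.
tanβ = tan32.2° / 1.55 = 0.6297 / 1.55 = 0.4063
β = arctan(0.4063) = 22.11°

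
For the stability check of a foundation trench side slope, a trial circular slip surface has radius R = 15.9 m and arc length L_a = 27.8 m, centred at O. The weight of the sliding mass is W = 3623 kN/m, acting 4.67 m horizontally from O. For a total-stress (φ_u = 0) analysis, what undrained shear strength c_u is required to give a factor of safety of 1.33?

c_u = 50.9 kPa

FS = c_u·L_a·R / (W·d), so c_u = FS·W·d / (L_a·R).
c_u = 1.33·3623·4.67 / (27.80·15.9) = 22502.8 / 442.02 = 50.91 kPa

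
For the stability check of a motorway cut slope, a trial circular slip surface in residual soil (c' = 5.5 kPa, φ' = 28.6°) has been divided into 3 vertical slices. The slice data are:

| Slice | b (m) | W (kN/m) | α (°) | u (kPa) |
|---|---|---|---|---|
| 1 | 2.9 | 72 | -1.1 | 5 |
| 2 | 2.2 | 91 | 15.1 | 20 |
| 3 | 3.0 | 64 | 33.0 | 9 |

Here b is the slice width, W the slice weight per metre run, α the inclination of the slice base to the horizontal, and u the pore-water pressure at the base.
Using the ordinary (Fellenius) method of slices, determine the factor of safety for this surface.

FS = 2.00

Ordinary method of slices: FS = Σ[c'·Δl_i + (W_i cosα_i − u_i·Δl_i)·tanφ'] / Σ W_i sinα_i, with Δl_i = b_i / cosα_i.
Slice 1: Δl = 2.9/cos(-1.1°) = 2.901 m; N'_1 = 72·cos(-1.1°) − 5·2.901 = 57.5; c'Δl = 15.95; W sinα = -1.4
Slice 2: Δl = 2.2/cos15.1° = 2.279 m; N'_2 = 91·cos15.1° − 20·2.279 = 42.3; c'Δl = 12.53; W sinα = 23.7
Slice 3: Δl = 3.0/cos33.0° = 3.577 m; N'_3 = 64·cos33.0° − 9·3.577 = 21.5; c'Δl = 19.67; W sinα = 34.9
Σc'Δl = 48.2 kN/m; ΣN' = 121.2 kN/m; ΣW sinα = 57.2 kN/m
Resisting = 48.2 + 121.2·tan28.6° = 48.2 + 66.1 = 114.3 kN/m
FS = 114.3 / 57.2 = 1.998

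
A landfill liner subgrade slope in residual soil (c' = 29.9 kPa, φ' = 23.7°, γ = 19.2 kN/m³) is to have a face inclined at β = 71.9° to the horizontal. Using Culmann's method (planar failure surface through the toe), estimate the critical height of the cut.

Culmann's analysis gives the critical failure plane at α_cr = (β + φ')/2 = (71.9 + 23.7)/2 = 47.8°, and the critical height
H_c = (4c'/γ) · sinβ cosφ' / [1 − cos(β − φ')]
    = (4·29.9/19.2) · sin71.9°·cos23.7° / [1 − cos(48.2°)]
    = 6.229 · 0.9505·0.9157 / [1 − 0.6665]
    = 6.229 · 0.8704 / 0.3335
    = 16.26 m

H_c = 16.26 m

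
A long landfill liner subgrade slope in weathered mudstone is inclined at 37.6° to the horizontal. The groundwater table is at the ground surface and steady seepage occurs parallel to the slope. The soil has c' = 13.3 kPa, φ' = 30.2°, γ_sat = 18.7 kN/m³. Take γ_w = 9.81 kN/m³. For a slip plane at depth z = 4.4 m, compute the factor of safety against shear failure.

With seepage parallel to the slope and the water table at the surface, the effective normal stress on the slip plane uses the buoyant unit weight γ' = γ_sat − γ_w while the driving shear stress uses γ_sat:
FS = [c' + γ' z cos²β tanφ'] / [γ_sat z sinβ cosβ]
γ' = 18.7 − 9.81 = 8.89 kN/m³
Numerator = 13.3 + 8.89·4.4·cos²37.6°·tan30.2° = 13.3 + 8.89·4.4·0.6277·0.5820 = 27.591 kPa
Denominator = 18.7·4.4·sin37.6°·cos37.6° = 18.7·4.4·0.6101·0.7923 = 39.775 kPa
FS = 27.591 / 39.775 = 0.694

FS = 0.69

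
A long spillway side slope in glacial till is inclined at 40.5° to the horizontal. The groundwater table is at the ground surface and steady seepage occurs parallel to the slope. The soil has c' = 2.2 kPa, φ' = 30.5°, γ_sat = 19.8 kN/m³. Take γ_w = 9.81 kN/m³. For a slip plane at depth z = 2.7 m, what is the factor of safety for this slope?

With seepage parallel to the slope and the water table at the surface, the effective normal stress on the slip plane uses the buoyant unit weight γ' = γ_sat − γ_w while the driving shear stress uses γ_sat:
FS = [c' + γ' z cos²β tanφ'] / [γ_sat z sinβ cosβ]
γ' = 19.8 − 9.81 = 9.99 kN/m³
Numerator = 2.2 + 9.99·2.7·cos²40.5°·tan30.5° = 2.2 + 9.99·2.7·0.5782·0.5890 = 11.387 kPa
Denominator = 19.8·2.7·sin40.5°·cos40.5° = 19.8·2.7·0.6494·0.7604 = 26.401 kPa
FS = 11.387 / 26.401 = 0.431

FS = 0.43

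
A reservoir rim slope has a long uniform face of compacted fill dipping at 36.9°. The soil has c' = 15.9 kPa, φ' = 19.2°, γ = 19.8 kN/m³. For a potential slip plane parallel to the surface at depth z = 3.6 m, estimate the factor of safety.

For an infinite slope with a slip plane parallel to the surface (no pore pressure): FS = [c' + γz cos²β tanφ'] / [γz sinβ cosβ].
γz = 19.8·3.6 = 71.28 kN/m²
Numerator = 15.9 + 71.28·cos²36.9°·tan19.2° = 15.9 + 71.28·0.6395·0.3482 = 31.774 kPa
Denominator = 71.28·sin36.9°·cos36.9° = 71.28·0.6004·0.7997 = 34.225 kPa
FS = 31.774 / 34.225 = 0.928

FS = 0.93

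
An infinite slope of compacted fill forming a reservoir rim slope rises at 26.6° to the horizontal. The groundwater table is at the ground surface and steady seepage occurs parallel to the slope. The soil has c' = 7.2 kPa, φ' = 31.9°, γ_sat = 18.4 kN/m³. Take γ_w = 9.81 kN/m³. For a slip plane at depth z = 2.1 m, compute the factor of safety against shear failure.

With seepage parallel to the slope and the water table at the surface, the effective normal stress on the slip plane uses the buoyant unit weight γ' = γ_sat − γ_w while the driving shear stress uses γ_sat:
FS = [c' + γ' z cos²β tanφ'] / [γ_sat z sinβ cosβ]
γ' = 18.4 − 9.81 = 8.59 kN/m³
Numerator = 7.2 + 8.59·2.1·cos²26.6°·tan31.9° = 7.2 + 8.59·2.1·0.7995·0.6224 = 16.177 kPa
Denominator = 18.4·2.1·sin26.6°·cos26.6° = 18.4·2.1·0.4478·0.8942 = 15.470 kPa
FS = 16.177 / 15.470 = 1.046

FS = 1.05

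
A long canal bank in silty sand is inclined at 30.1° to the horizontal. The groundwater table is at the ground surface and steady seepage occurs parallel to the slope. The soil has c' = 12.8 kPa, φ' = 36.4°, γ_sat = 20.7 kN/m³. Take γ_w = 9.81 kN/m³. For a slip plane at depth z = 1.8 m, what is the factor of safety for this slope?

FS = 1.46

With seepage parallel to the slope and the water table at the surface, the effective normal stress on the slip plane uses the buoyant unit weight γ' = γ_sat − γ_w while the driving shear stress uses γ_sat:
FS = [c' + γ' z cos²β tanφ'] / [γ_sat z sinβ cosβ]
γ' = 20.7 − 9.81 = 10.89 kN/m³
Numerator = 12.8 + 10.89·1.8·cos²30.1°·tan36.4° = 12.8 + 10.89·1.8·0.7485·0.7373 = 23.617 kPa
Denominator = 20.7·1.8·sin30.1°·cos30.1° = 20.7·1.8·0.5015·0.8652 = 16.166 kPa
FS = 23.617 / 16.166 = 1.461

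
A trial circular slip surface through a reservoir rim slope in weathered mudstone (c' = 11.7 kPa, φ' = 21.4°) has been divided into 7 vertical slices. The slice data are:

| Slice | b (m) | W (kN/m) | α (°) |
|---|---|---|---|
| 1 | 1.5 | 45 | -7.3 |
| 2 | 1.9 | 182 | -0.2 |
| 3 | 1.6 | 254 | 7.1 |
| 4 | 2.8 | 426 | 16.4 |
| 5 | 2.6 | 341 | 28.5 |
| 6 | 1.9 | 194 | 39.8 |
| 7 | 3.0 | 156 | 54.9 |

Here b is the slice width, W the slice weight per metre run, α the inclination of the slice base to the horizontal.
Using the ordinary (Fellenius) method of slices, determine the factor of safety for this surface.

Ordinary method of slices: FS = Σ[c'·Δl_i + (W_i cosα_i)·tanφ'] / Σ W_i sinα_i, with Δl_i = b_i / cosα_i.
Slice 1: Δl = 1.5/cos(-7.3°) = 1.512 m; N'_1 = 45·cos(-7.3°) = 44.6; c'Δl = 17.69; W sinα = -5.7
Slice 2: Δl = 1.9/cos(-0.2°) = 1.900 m; N'_2 = 182·cos(-0.2°) = 182.0; c'Δl = 22.23; W sinα = -0.6
Slice 3: Δl = 1.6/cos7.1° = 1.612 m; N'_3 = 254·cos7.1° = 252.1; c'Δl = 18.86; W sinα = 31.4
Slice 4: Δl = 2.8/cos16.4° = 2.919 m; N'_4 = 426·cos16.4° = 408.7; c'Δl = 34.15; W sinα = 120.3
Slice 5: Δl = 2.6/cos28.5° = 2.959 m; N'_5 = 341·cos28.5° = 299.7; c'Δl = 34.61; W sinα = 162.7
Slice 6: Δl = 1.9/cos39.8° = 2.473 m; N'_6 = 194·cos39.8° = 149.0; c'Δl = 28.93; W sinα = 124.2
Slice 7: Δl = 3.0/cos54.9° = 5.217 m; N'_7 = 156·cos54.9° = 89.7; c'Δl = 61.04; W sinα = 127.6
Σc'Δl = 217.5 kN/m; ΣN' = 1425.8 kN/m; ΣW sinα = 559.8 kN/m
Resisting = 217.5 + 1425.8·tan21.4° = 217.5 + 558.8 = 776.3 kN/m
FS = 776.3 / 559.8 = 1.387

FS = 1.39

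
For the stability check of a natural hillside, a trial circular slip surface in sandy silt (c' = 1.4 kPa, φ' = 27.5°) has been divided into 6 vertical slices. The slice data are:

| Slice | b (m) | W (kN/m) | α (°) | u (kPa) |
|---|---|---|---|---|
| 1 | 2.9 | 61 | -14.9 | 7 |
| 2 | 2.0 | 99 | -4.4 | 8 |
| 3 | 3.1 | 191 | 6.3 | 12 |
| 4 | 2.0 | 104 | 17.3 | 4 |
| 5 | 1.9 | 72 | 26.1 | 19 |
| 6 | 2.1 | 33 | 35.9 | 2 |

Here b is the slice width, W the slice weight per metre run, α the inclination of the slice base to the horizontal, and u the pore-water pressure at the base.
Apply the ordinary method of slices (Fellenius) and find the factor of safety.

Ordinary method of slices: FS = Σ[c'·Δl_i + (W_i cosα_i − u_i·Δl_i)·tanφ'] / Σ W_i sinα_i, with Δl_i = b_i / cosα_i.
Slice 1: Δl = 2.9/cos(-14.9°) = 3.001 m; N'_1 = 61·cos(-14.9°) − 7·3.001 = 37.9; c'Δl = 4.20; W sinα = -15.7
Slice 2: Δl = 2.0/cos(-4.4°) = 2.006 m; N'_2 = 99·cos(-4.4°) − 8·2.006 = 82.7; c'Δl = 2.81; W sinα = -7.6
Slice 3: Δl = 3.1/cos6.3° = 3.119 m; N'_3 = 191·cos6.3° − 12·3.119 = 152.4; c'Δl = 4.37; W sinα = 21.0
Slice 4: Δl = 2.0/cos17.3° = 2.095 m; N'_4 = 104·cos17.3° − 4·2.095 = 90.9; c'Δl = 2.93; W sinα = 30.9
Slice 5: Δl = 1.9/cos26.1° = 2.116 m; N'_5 = 72·cos26.1° − 19·2.116 = 24.5; c'Δl = 2.96; W sinα = 31.7
Slice 6: Δl = 2.1/cos35.9° = 2.592 m; N'_6 = 33·cos35.9° − 2·2.592 = 21.5; c'Δl = 3.63; W sinα = 19.4
Σc'Δl = 20.9 kN/m; ΣN' = 409.9 kN/m; ΣW sinα = 79.6 kN/m
Resisting = 20.9 + 409.9·tan27.5° = 20.9 + 213.4 = 234.3 kN/m
FS = 234.3 / 79.6 = 2.942

FS = 2.94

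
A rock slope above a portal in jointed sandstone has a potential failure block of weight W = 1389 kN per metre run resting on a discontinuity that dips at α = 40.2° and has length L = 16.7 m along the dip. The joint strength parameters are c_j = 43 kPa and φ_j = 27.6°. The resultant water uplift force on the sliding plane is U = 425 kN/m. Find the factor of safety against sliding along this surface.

Resolving the block weight along and normal to the plane and applying the Mohr–Coulomb strength on the joint:
N' = W cosα − U = 1389·cos40.2° − 425 = 635.9 kN/m
Driving force T = W sinα = 1389·sin40.2° = 896.5 kN/m
Resisting force R = c_j·L + N'·tanφ_j = 43·16.7 + 635.9·tan27.6° = 718.1 + 332.4 = 1050.5 kN/m
FS = R / T = 1050.5 / 896.5 = 1.172

FS = 1.17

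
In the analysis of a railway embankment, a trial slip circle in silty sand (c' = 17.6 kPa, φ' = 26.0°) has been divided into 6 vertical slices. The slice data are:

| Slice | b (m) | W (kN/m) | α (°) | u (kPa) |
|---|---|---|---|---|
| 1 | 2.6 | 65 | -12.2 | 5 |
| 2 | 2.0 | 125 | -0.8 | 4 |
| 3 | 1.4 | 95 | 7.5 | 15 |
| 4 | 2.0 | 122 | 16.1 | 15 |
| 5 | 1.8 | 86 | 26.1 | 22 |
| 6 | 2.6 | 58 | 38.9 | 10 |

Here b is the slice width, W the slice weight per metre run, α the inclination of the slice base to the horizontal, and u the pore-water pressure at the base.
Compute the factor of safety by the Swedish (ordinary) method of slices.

FS = 3.99

Ordinary method of slices: FS = Σ[c'·Δl_i + (W_i cosα_i − u_i·Δl_i)·tanφ'] / Σ W_i sinα_i, with Δl_i = b_i / cosα_i.
Slice 1: Δl = 2.6/cos(-12.2°) = 2.660 m; N'_1 = 65·cos(-12.2°) − 5·2.660 = 50.2; c'Δl = 46.82; W sinα = -13.7
Slice 2: Δl = 2.0/cos(-0.8°) = 2.000 m; N'_2 = 125·cos(-0.8°) − 4·2.000 = 117.0; c'Δl = 35.20; W sinα = -1.7
Slice 3: Δl = 1.4/cos7.5° = 1.412 m; N'_3 = 95·cos7.5° − 15·1.412 = 73.0; c'Δl = 24.85; W sinα = 12.4
Slice 4: Δl = 2.0/cos16.1° = 2.082 m; N'_4 = 122·cos16.1° − 15·2.082 = 86.0; c'Δl = 36.64; W sinα = 33.8
Slice 5: Δl = 1.8/cos26.1° = 2.004 m; N'_5 = 86·cos26.1° − 22·2.004 = 33.1; c'Δl = 35.28; W sinα = 37.8
Slice 6: Δl = 2.6/cos38.9° = 3.341 m; N'_6 = 58·cos38.9° − 10·3.341 = 11.7; c'Δl = 58.80; W sinα = 36.4
Σc'Δl = 237.6 kN/m; ΣN' = 371.1 kN/m; ΣW sinα = 105.0 kN/m
Resisting = 237.6 + 371.1·tan26.0° = 237.6 + 181.0 = 418.6 kN/m
FS = 418.6 / 105.0 = 3.986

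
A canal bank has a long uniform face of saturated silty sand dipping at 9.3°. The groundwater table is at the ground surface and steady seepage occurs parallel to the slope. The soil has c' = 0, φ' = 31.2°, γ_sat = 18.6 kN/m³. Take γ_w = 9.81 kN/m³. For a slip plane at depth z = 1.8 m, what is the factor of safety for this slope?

With seepage parallel to the slope and the water table at the surface, the effective normal stress on the slip plane uses the buoyant unit weight γ' = γ_sat − γ_w while the driving shear stress uses γ_sat:
FS = [c' + γ' z cos²β tanφ'] / [γ_sat z sinβ cosβ]
(For c' = 0 this reduces to FS = (γ'/γ_sat)·tanφ'/tanβ.)
γ' = 18.6 − 9.81 = 8.79 kN/m³
Numerator = 0.0 + 8.79·1.8·cos²9.3°·tan31.2° = 0.0 + 8.79·1.8·0.9739·0.6056 = 9.332 kPa
Denominator = 18.6·1.8·sin9.3°·cos9.3° = 18.6·1.8·0.1616·0.9869 = 5.339 kPa
FS = 9.332 / 5.339 = 1.748

FS = 1.75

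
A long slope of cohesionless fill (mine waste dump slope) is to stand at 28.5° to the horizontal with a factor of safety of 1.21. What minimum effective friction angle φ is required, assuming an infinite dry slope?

FS = tanφ/tanβ ⇒ tanφ = FS · tanβ = 1.21 · tan28.5° = 0.6570
φ = arctan(0.6570) = 33.30°

φ = 33.3°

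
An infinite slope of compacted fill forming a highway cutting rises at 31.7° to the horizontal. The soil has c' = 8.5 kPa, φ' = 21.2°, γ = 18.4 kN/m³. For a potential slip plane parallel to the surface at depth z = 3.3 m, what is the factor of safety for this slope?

For an infinite slope with a slip plane parallel to the surface (no pore pressure): FS = [c' + γz cos²β tanφ'] / [γz sinβ cosβ].
γz = 18.4·3.3 = 60.72 kN/m²
Numerator = 8.5 + 60.72·cos²31.7°·tan21.2° = 8.5 + 60.72·0.7239·0.3879 = 25.549 kPa
Denominator = 60.72·sin31.7°·cos31.7° = 60.72·0.5255·0.8508 = 27.147 kPa
FS = 25.549 / 27.147 = 0.941

FS = 0.94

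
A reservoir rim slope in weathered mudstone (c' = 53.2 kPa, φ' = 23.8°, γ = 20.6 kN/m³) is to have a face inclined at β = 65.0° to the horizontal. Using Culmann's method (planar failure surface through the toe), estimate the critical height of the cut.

Culmann's analysis gives the critical failure plane at α_cr = (β + φ')/2 = (65.0 + 23.8)/2 = 44.4°, and the critical height
H_c = (4c'/γ) · sinβ cosφ' / [1 − cos(β − φ')]
    = (4·53.2/20.6) · sin65.0°·cos23.8° / [1 − cos(41.2°)]
    = 10.330 · 0.9063·0.9150 / [1 − 0.7524]
    = 10.330 · 0.8292 / 0.2476
    = 34.60 m

H_c = 34.60 m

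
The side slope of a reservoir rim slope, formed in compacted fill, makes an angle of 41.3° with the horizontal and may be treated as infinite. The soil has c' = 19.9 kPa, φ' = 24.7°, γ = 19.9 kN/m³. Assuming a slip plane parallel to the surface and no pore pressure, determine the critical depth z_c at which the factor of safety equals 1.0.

z_c = 4.23 m

Setting FS = 1.00 in FS = [c' + γz cos²β tanφ'] / [γz sinβ cosβ] and solving for z:
z = c' / [γ cosβ (FS·sinβ − cosβ·tanφ')]
  = 19.9 / [19.9·cos41.3°·(1.00·sin41.3° − cos41.3°·tan24.7°)]
  = 19.9 / [19.9·0.7513·(1.00·0.6600 − 0.7513·0.4599)]
  = 19.9 / 4.7012 = 4.233 m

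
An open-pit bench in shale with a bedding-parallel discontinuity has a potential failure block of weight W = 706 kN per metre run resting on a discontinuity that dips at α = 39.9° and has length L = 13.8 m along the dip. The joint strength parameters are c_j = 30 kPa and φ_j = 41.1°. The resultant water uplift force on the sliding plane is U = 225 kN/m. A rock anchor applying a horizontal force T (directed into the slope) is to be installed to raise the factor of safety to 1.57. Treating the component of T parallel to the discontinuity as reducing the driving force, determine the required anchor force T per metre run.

Resolving forces along and normal to the sliding plane, with the horizontal anchor force T adding T·sinα to the effective normal force and T·cosα acting up the plane against the driving force:
FS = [c_jL + (W cosα − U + T sinα) tanφ_j] / [W sinα − T cosα]
Without the anchor: N' = 316.6 kN/m, driving T_d = 452.9 kN/m, resisting R = 30·13.8 + 316.6·tan41.1° = 690.2 kN/m, FS = 1.52.
Setting FS = 1.57 and solving for T:
1.57·(452.9 − T cos39.9°) = 690.2 + T sin39.9°·tan41.1°
T·(sin39.9°·tan41.1° + 1.57·cos39.9°) = 1.57·452.9 − 690.2
T·(0.6414·0.8724 + 1.57·0.7672) = 711.0 − 690.2 = 20.8
T·1.7640 = 20.8
T = 11.8 kN/m

T = 12 kN/m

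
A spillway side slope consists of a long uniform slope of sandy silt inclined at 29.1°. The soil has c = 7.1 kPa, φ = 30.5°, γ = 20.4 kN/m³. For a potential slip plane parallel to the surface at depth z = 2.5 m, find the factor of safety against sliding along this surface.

FS = 1.39

For an infinite slope with a slip plane parallel to the surface (no pore pressure): FS = [c + γz cos²β tanφ] / [γz sinβ cosβ].
γz = 20.4·2.5 = 51.00 kN/m²
Numerator = 7.1 + 51.00·cos²29.1°·tan30.5° = 7.1 + 51.00·0.7635·0.5890 = 30.036 kPa
Denominator = 51.00·sin29.1°·cos29.1° = 51.00·0.4863·0.8738 = 21.672 kPa
FS = 30.036 / 21.672 = 1.386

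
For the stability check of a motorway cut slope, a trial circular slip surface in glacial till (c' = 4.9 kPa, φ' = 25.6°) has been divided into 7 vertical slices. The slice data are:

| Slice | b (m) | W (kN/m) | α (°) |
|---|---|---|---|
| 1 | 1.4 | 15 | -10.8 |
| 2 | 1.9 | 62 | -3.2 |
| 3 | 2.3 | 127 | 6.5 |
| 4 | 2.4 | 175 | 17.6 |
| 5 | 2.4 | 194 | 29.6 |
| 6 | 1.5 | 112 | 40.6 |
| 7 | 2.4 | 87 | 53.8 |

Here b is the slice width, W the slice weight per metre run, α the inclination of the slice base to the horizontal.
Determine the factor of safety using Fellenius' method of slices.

FS = 1.35

Ordinary method of slices: FS = Σ[c'·Δl_i + (W_i cosα_i)·tanφ'] / Σ W_i sinα_i, with Δl_i = b_i / cosα_i.
Slice 1: Δl = 1.4/cos(-10.8°) = 1.425 m; N'_1 = 15·cos(-10.8°) = 14.7; c'Δl = 6.98; W sinα = -2.8
Slice 2: Δl = 1.9/cos(-3.2°) = 1.903 m; N'_2 = 62·cos(-3.2°) = 61.9; c'Δl = 9.32; W sinα = -3.5
Slice 3: Δl = 2.3/cos6.5° = 2.315 m; N'_3 = 127·cos6.5° = 126.2; c'Δl = 11.34; W sinα = 14.4
Slice 4: Δl = 2.4/cos17.6° = 2.518 m; N'_4 = 175·cos17.6° = 166.8; c'Δl = 12.34; W sinα = 52.9
Slice 5: Δl = 2.4/cos29.6° = 2.760 m; N'_5 = 194·cos29.6° = 168.7; c'Δl = 13.53; W sinα = 95.8
Slice 6: Δl = 1.5/cos40.6° = 1.976 m; N'_6 = 112·cos40.6° = 85.0; c'Δl = 9.68; W sinα = 72.9
Slice 7: Δl = 2.4/cos53.8° = 4.064 m; N'_7 = 87·cos53.8° = 51.4; c'Δl = 19.91; W sinα = 70.2
Σc'Δl = 83.1 kN/m; ΣN' = 674.7 kN/m; ΣW sinα = 299.9 kN/m
Resisting = 83.1 + 674.7·tan25.6° = 83.1 + 323.3 = 406.4 kN/m
FS = 406.4 / 299.9 = 1.355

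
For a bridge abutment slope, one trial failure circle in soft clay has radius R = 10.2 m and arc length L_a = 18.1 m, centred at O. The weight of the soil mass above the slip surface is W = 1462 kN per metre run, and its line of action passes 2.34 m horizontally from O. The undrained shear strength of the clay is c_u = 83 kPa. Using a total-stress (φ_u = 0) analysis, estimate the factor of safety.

FS = 4.48

Taking moments about the centre O, the resisting moment is provided by the undrained shear strength acting along the arc:
M_R = c_u·L_a·R = 83·18.10·10.2 = 15323.5 kN·m/m
M_D = W·d = 1462·2.34 = 3421.1 kN·m/m
FS = M_R / M_D = 15323.5 / 3421.1 = 4.479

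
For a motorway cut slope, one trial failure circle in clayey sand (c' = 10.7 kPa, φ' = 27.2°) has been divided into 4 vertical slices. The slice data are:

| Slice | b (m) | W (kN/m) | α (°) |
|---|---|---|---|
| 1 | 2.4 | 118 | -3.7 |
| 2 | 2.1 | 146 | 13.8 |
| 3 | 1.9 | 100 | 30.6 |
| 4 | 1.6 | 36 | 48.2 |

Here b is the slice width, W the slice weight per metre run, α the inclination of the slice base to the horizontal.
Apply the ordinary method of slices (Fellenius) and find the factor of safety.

Ordinary method of slices: FS = Σ[c'·Δl_i + (W_i cosα_i)·tanφ'] / Σ W_i sinα_i, with Δl_i = b_i / cosα_i.
Slice 1: Δl = 2.4/cos(-3.7°) = 2.405 m; N'_1 = 118·cos(-3.7°) = 117.8; c'Δl = 25.73; W sinα = -7.6
Slice 2: Δl = 2.1/cos13.8° = 2.162 m; N'_2 = 146·cos13.8° = 141.8; c'Δl = 23.14; W sinα = 34.8
Slice 3: Δl = 1.9/cos30.6° = 2.207 m; N'_3 = 100·cos30.6° = 86.1; c'Δl = 23.62; W sinα = 50.9
Slice 4: Δl = 1.6/cos48.2° = 2.400 m; N'_4 = 36·cos48.2° = 24.0; c'Δl = 25.69; W sinα = 26.8
Σc'Δl = 98.2 kN/m; ΣN' = 369.6 kN/m; ΣW sinα = 105.0 kN/m
Resisting = 98.2 + 369.6·tan27.2° = 98.2 + 190.0 = 288.1 kN/m
FS = 288.1 / 105.0 = 2.745

FS = 2.75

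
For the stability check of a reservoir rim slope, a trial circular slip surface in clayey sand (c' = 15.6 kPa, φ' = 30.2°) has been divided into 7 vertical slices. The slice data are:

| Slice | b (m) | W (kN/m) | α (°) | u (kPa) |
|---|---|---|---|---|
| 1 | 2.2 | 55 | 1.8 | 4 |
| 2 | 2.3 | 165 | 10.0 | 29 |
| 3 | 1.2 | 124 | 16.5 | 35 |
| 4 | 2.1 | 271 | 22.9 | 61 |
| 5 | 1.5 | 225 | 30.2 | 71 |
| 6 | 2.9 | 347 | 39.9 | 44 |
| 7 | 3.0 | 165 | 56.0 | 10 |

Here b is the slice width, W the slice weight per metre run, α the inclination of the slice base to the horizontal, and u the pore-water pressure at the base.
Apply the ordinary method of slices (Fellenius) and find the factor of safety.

Ordinary method of slices: FS = Σ[c'·Δl_i + (W_i cosα_i − u_i·Δl_i)·tanφ'] / Σ W_i sinα_i, with Δl_i = b_i / cosα_i.
Slice 1: Δl = 2.2/cos1.8° = 2.201 m; N'_1 = 55·cos1.8° − 4·2.201 = 46.2; c'Δl = 34.34; W sinα = 1.7
Slice 2: Δl = 2.3/cos10.0° = 2.335 m; N'_2 = 165·cos10.0° − 29·2.335 = 94.8; c'Δl = 36.43; W sinα = 28.7
Slice 3: Δl = 1.2/cos16.5° = 1.252 m; N'_3 = 124·cos16.5° − 35·1.252 = 75.1; c'Δl = 19.52; W sinα = 35.2
Slice 4: Δl = 2.1/cos22.9° = 2.280 m; N'_4 = 271·cos22.9° − 61·2.280 = 110.6; c'Δl = 35.56; W sinα = 105.5
Slice 5: Δl = 1.5/cos30.2° = 1.736 m; N'_5 = 225·cos30.2° − 71·1.736 = 71.2; c'Δl = 27.07; W sinα = 113.2
Slice 6: Δl = 2.9/cos39.9° = 3.780 m; N'_6 = 347·cos39.9° − 44·3.780 = 99.9; c'Δl = 58.97; W sinα = 222.6
Slice 7: Δl = 3.0/cos56.0° = 5.365 m; N'_7 = 165·cos56.0° − 10·5.365 = 38.6; c'Δl = 83.69; W sinα = 136.8
Σc'Δl = 295.6 kN/m; ΣN' = 536.3 kN/m; ΣW sinα = 643.6 kN/m
Resisting = 295.6 + 536.3·tan30.2° = 295.6 + 312.2 = 607.8 kN/m
FS = 607.8 / 643.6 = 0.944

FS = 0.94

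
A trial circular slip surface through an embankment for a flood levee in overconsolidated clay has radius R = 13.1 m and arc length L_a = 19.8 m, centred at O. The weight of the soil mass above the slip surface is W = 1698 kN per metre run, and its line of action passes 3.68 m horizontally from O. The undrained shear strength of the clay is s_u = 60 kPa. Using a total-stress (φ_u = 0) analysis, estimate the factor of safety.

FS = 2.49

Taking moments about the centre O, the resisting moment is provided by the undrained shear strength acting along the arc:
M_R = s_u·L_a·R = 60·19.80·13.1 = 15562.8 kN·m/m
M_D = W·d = 1698·3.68 = 6248.6 kN·m/m
FS = M_R / M_D = 15562.8 / 6248.6 = 2.491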